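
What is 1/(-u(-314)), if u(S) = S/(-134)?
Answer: -67/157 ≈ -0.42675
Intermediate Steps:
u(S) = -S/134 (u(S) = S*(-1/134) = -S/134)
1/(-u(-314)) = 1/(-(-1)*(-314)/134) = 1/(-1*157/67) = 1/(-157/67) = -67/157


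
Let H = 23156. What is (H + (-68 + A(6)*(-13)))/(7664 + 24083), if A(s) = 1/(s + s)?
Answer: 277043/380964 ≈ 0.72722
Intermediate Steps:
A(s) = 1/(2*s)
(H + (-68 + A(6)*(-13)))/(7664 + 24083) = (23156 + (-68 + ((½)/6)*(-13)))/(7664 + 24083) = (23156 + (-68 + ((½)*(⅙))*(-13)))/31747 = (23156 + (-68 + (1/12)*(-13)))*(1/31747) = (23156 + (-68 - 13/12))*(1/31747) = (23156 - 829/12)*(1/31747) = (277043/12)*(1/31747) = 277043/380964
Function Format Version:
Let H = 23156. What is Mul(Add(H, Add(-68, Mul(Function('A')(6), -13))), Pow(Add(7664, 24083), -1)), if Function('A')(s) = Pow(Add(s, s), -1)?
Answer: Rational(277043, 380964) ≈ 0.72722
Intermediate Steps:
Function('A')(s) = Mul(Rational(1, 2), Pow(s, -1)) (Function('A')(s) = Pow(Mul(2, s), -1) = Mul(Rational(1, 2), Pow(s, -1)))
Mul(Add(H, Add(-68, Mul(Function('A')(6), -13))), Pow(Add(7664, 24083), -1)) = Mul(Add(23156, Add(-68, Mul(Mul(Rational(1, 2), Pow(6, -1)), -13))), Pow(Add(7664, 24083), -1)) = Mul(Add(23156, Add(-68, Mul(Mul(Rational(1, 2), Rational(1, 6)), -13))), Pow(31747, -1)) = Mul(Add(23156, Add(-68, Mul(Rational(1, 12), -13))), Rational(1, 31747)) = Mul(Add(23156, Add(-68, Rational(-13, 12))), Rational(1, 31747)) = Mul(Add(23156, Rational(-829, 12)), Rational(1, 31747)) = Mul(Rational(277043, 12), Rational(1, 31747)) = Rational(277043, 380964)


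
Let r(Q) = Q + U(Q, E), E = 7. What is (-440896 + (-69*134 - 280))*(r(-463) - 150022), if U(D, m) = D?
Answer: 67990300056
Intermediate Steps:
r(Q) = 2*Q (r(Q) = Q + Q = 2*Q)
(-440896 + (-69*134 - 280))*(r(-463) - 150022) = (-440896 + (-69*134 - 280))*(2*(-463) - 150022) = (-440896 + (-9246 - 280))*(-926 - 150022) = (-440896 - 9526)*(-150948) = -450422*(-150948) = 67990300056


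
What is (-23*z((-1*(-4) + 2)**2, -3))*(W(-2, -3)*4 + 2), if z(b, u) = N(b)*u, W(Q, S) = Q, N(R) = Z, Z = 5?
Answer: -2070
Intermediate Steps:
N(R) = 5
z(b, u) = 5*u
(-23*z((-1*(-4) + 2)**2, -3))*(W(-2, -3)*4 + 2) = (-115*(-3))*(-2*4 + 2) = (-23*(-15))*(-8 + 2) = 345*(-6) = -2070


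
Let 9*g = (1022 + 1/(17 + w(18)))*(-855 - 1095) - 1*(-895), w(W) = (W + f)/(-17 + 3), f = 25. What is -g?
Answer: 1992145/9 ≈ 2.2135e+5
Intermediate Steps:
w(W) = -25/14 - W/14 (w(W) = (W + 25)/(-17 + 3) = (25 + W)/(-14) = (25 + W)*(-1/14) = -25/14 - W/14)
g = -1992145/9 (g = ((1022 + 1/(17 + (-25/14 - 1/14*18)))*(-855 - 1095) - 1*(-895))/9 = ((1022 + 1/(17 + (-25/14 - 9/7)))*(-1950) + 895)/9 = ((1022 + 1/(17 - 43/14))*(-1950) + 895)/9 = ((1022 + 1/(195/14))*(-1950) + 895)/9 = ((1022 + 14/195)*(-1950) + 895)/9 = ((199304/195)*(-1950) + 895)/9 = (-1993040 + 895)/9 = (⅑)*(-1992145) = -1992145/9 ≈ -2.2135e+5)
-g = -1*(-1992145/9) = 1992145/9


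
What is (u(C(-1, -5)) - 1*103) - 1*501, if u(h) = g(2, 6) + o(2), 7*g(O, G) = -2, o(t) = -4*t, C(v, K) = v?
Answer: -4286/7 ≈ -612.29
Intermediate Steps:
g(O, G) = -2/7 (g(O, G) = (⅐)*(-2) = -2/7)
u(h) = -58/7 (u(h) = -2/7 - 4*2 = -2/7 - 8 = -58/7)
(u(C(-1, -5)) - 1*103) - 1*501 = (-58/7 - 1*103) - 1*501 = (-58/7 - 103) - 501 = -779/7 - 501 = -4286/7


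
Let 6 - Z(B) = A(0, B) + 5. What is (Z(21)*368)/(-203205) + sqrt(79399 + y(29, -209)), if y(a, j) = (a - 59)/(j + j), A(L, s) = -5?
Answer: -32/2945 + sqrt(3468230854)/209 ≈ 281.77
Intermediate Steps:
y(a, j) = (-59 + a)/(2*j) (y(a, j) = (-59 + a)/((2*j)) = (-59 + a)*(1/(2*j)) = (-59 + a)/(2*j))
Z(B) = 6 (Z(B) = 6 - (-5 + 5) = 6 - 1*0 = 6 + 0 = 6)
(Z(21)*368)/(-203205) + sqrt(79399 + y(29, -209)) = (6*368)/(-203205) + sqrt(79399 + (1/2)*(-59 + 29)/(-209)) = 2208*(-1/203205) + sqrt(79399 + (1/2)*(-1/209)*(-30)) = -32/2945 + sqrt(79399 + 15/209) = -32/2945 + sqrt(16594406/209) = -32/2945 + sqrt(3468230854)/209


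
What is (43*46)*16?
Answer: 31648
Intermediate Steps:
(43*46)*16 = 1978*16 = 31648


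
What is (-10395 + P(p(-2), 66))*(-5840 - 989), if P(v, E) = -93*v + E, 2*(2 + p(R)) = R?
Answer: 68631450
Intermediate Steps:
p(R) = -2 + R/2
P(v, E) = E - 93*v
(-10395 + P(p(-2), 66))*(-5840 - 989) = (-10395 + (66 - 93*(-2 + (½)*(-2))))*(-5840 - 989) = (-10395 + (66 - 93*(-2 - 1)))*(-6829) = (-10395 + (66 - 93*(-3)))*(-6829) = (-10395 + (66 + 279))*(-6829) = (-10395 + 345)*(-6829) = -10050*(-6829) = 68631450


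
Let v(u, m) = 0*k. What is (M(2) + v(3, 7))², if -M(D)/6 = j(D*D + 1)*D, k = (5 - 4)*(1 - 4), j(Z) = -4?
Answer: 2304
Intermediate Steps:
k = -3 (k = 1*(-3) = -3)
M(D) = 24*D (M(D) = -(-24)*D = 24*D)
v(u, m) = 0 (v(u, m) = 0*(-3) = 0)
(M(2) + v(3, 7))² = (24*2 + 0)² = (48 + 0)² = 48² = 2304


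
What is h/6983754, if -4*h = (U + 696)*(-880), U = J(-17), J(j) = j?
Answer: 74690/3491877 ≈ 0.021390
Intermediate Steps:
U = -17
h = 149380 (h = -(-17 + 696)*(-880)/4 = -679*(-880)/4 = -¼*(-597520) = 149380)
h/6983754 = 149380/6983754 = 149380*(1/6983754) = 74690/3491877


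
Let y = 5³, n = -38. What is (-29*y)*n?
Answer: 137750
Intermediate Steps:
y = 125
(-29*y)*n = -29*125*(-38) = -3625*(-38) = 137750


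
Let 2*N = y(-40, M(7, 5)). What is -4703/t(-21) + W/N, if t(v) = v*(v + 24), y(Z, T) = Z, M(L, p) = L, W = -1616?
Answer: 48967/315 ≈ 155.45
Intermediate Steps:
N = -20 (N = (1/2)*(-40) = -20)
t(v) = v*(24 + v)
-4703/t(-21) + W/N = -4703*(-1/(21*(24 - 21))) - 1616/(-20) = -4703/((-21*3)) - 1616*(-1/20) = -4703/(-63) + 404/5 = -4703*(-1/63) + 404/5 = 4703/63 + 404/5 = 48967/315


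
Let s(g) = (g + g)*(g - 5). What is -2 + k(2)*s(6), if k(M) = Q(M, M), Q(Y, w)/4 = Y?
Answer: 94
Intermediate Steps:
Q(Y, w) = 4*Y
k(M) = 4*M
s(g) = 2*g*(-5 + g) (s(g) = (2*g)*(-5 + g) = 2*g*(-5 + g))
-2 + k(2)*s(6) = -2 + (4*2)*(2*6*(-5 + 6)) = -2 + 8*(2*6*1) = -2 + 8*12 = -2 + 96 = 94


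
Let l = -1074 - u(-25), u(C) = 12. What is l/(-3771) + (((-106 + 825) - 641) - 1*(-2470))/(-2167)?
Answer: -2418382/2723919 ≈ -0.88783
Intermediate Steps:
l = -1086 (l = -1074 - 1*12 = -1074 - 12 = -1086)
l/(-3771) + (((-106 + 825) - 641) - 1*(-2470))/(-2167) = -1086/(-3771) + (((-106 + 825) - 641) - 1*(-2470))/(-2167) = -1086*(-1/3771) + ((719 - 641) + 2470)*(-1/2167) = 362/1257 + (78 + 2470)*(-1/2167) = 362/1257 + 2548*(-1/2167) = 362/1257 - 2548/2167 = -2418382/2723919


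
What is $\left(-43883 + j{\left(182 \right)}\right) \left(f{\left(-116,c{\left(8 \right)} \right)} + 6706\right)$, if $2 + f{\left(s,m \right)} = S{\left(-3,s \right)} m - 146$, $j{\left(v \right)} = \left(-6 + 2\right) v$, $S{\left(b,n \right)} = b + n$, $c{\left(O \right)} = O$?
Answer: $-250089266$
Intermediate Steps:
$j{\left(v \right)} = - 4 v$
$f{\left(s,m \right)} = -148 + m \left(-3 + s\right)$ ($f{\left(s,m \right)} = -2 + \left(\left(-3 + s\right) m - 146\right) = -2 + \left(m \left(-3 + s\right) - 146\right) = -2 + \left(-146 + m \left(-3 + s\right)\right) = -148 + m \left(-3 + s\right)$)
$\left(-43883 + j{\left(182 \right)}\right) \left(f{\left(-116,c{\left(8 \right)} \right)} + 6706\right) = \left(-43883 - 728\right) \left(\left(-148 + 8 \left(-3 - 116\right)\right) + 6706\right) = \left(-43883 - 728\right) \left(\left(-148 + 8 \left(-119\right)\right) + 6706\right) = - 44611 \left(\left(-148 - 952\right) + 6706\right) = - 44611 \left(-1100 + 6706\right) = \left(-44611\right) 5606 = -250089266$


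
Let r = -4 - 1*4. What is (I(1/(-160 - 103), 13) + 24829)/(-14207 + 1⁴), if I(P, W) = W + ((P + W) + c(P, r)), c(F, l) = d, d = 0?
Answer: -3268432/1868089 ≈ -1.7496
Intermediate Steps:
r = -8 (r = -4 - 4 = -8)
c(F, l) = 0
I(P, W) = P + 2*W (I(P, W) = W + ((P + W) + 0) = W + (P + W) = P + 2*W)
(I(1/(-160 - 103), 13) + 24829)/(-14207 + 1⁴) = ((1/(-160 - 103) + 2*13) + 24829)/(-14207 + 1⁴) = ((1/(-263) + 26) + 24829)/(-14207 + 1) = ((-1/263 + 26) + 24829)/(-14206) = (6837/263 + 24829)*(-1/14206) = (6536864/263)*(-1/14206) = -3268432/1868089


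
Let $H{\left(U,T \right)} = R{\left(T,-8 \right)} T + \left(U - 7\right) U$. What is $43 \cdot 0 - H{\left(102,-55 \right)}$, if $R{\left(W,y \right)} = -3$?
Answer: $-9855$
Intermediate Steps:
$H{\left(U,T \right)} = - 3 T + U \left(-7 + U\right)$ ($H{\left(U,T \right)} = - 3 T + \left(U - 7\right) U = - 3 T + \left(-7 + U\right) U = - 3 T + U \left(-7 + U\right)$)
$43 \cdot 0 - H{\left(102,-55 \right)} = 43 \cdot 0 - \left(102^{2} - 714 - -165\right) = 0 - \left(10404 - 714 + 165\right) = 0 - 9855 = -9855$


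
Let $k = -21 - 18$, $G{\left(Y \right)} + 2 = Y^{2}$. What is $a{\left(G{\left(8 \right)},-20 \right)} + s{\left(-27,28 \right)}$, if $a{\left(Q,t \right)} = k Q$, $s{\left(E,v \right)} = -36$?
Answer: $-2454$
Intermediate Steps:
$G{\left(Y \right)} = -2 + Y^{2}$
$k = -39$ ($k = -21 - 18 = -39$)
$a{\left(Q,t \right)} = - 39 Q$
$a{\left(G{\left(8 \right)},-20 \right)} + s{\left(-27,28 \right)} = - 39 \left(-2 + 8^{2}\right) - 36 = - 39 \left(-2 + 64\right) - 36 = \left(-39\right) 62 - 36 = -2418 - 36 = -2454$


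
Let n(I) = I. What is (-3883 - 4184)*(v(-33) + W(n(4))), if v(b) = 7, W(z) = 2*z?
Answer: -121005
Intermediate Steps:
(-3883 - 4184)*(v(-33) + W(n(4))) = (-3883 - 4184)*(7 + 2*4) = -8067*(7 + 8) = -8067*15 = -121005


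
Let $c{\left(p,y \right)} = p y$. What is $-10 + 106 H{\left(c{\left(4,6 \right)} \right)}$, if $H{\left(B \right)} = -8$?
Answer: $-858$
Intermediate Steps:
$-10 + 106 H{\left(c{\left(4,6 \right)} \right)} = -10 + 106 \left(-8\right) = -10 - 848 = -858$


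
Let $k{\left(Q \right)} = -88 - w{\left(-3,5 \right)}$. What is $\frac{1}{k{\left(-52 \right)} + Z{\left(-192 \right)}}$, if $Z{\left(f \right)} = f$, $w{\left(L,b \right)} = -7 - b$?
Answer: $- \frac{1}{268} \approx -0.0037313$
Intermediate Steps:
$k{\left(Q \right)} = -76$ ($k{\left(Q \right)} = -88 - \left(-7 - 5\right) = -88 - -12 = -88 + 12 = -76$)
$\frac{1}{k{\left(-52 \right)} + Z{\left(-192 \right)}} = \frac{1}{-76 - 192} = \frac{1}{-268} = - \frac{1}{268}$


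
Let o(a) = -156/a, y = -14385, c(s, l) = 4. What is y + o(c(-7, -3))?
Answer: -14424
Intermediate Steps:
y + o(c(-7, -3)) = -14385 - 156/4 = -14385 - 156*1/4 = -14385 - 39 = -14424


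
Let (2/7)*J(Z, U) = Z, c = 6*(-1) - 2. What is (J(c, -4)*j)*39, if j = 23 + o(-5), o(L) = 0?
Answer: -25116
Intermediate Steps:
c = -8 (c = -6 - 2 = -8)
j = 23 (j = 23 + 0 = 23)
J(Z, U) = 7*Z/2
(J(c, -4)*j)*39 = (((7/2)*(-8))*23)*39 = -28*23*39 = -644*39 = -25116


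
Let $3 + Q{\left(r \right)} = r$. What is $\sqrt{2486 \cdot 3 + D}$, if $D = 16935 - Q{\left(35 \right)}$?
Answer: $\sqrt{24361} \approx 156.08$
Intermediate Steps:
$Q{\left(r \right)} = -3 + r$
$D = 16903$ ($D = 16935 - \left(-3 + 35\right) = 16935 - 32 = 16903$)
$\sqrt{2486 \cdot 3 + D} = \sqrt{2486 \cdot 3 + 16903} = \sqrt{7458 + 16903} = \sqrt{24361}$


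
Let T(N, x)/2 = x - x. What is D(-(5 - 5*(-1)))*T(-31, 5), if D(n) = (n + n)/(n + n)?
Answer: 0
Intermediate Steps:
T(N, x) = 0 (T(N, x) = 2*(x - x) = 2*0 = 0)
D(n) = 1 (D(n) = (2*n)/((2*n)) = (2*n)*(1/(2*n)) = 1)
D(-(5 - 5*(-1)))*T(-31, 5) = 1*0 = 0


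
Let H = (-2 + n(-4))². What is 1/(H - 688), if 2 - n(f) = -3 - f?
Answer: -1/687 ≈ -0.0014556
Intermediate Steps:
n(f) = 5 + f (n(f) = 2 - (-3 - f) = 2 + (3 + f) = 5 + f)
H = 1 (H = (-2 + (5 - 4))² = (-2 + 1)² = (-1)² = 1)
1/(H - 688) = 1/(1 - 688) = 1/(-687) = -1/687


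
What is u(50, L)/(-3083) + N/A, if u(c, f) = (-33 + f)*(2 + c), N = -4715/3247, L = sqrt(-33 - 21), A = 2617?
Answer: 14567000339/26197481117 - 156*I*sqrt(6)/3083 ≈ 0.55605 - 0.12394*I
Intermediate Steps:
L = 3*I*sqrt(6) (L = sqrt(-54) = 3*I*sqrt(6) ≈ 7.3485*I)
N = -4715/3247 (N = -4715*1/3247 = -4715/3247 ≈ -1.4521)
u(50, L)/(-3083) + N/A = (-66 - 33*50 + 2*(3*I*sqrt(6)) + 50*(3*I*sqrt(6)))/(-3083) - 4715/3247/2617 = (-66 - 1650 + 6*I*sqrt(6) + 150*I*sqrt(6))*(-1/3083) - 4715/3247*1/2617 = (-1716 + 156*I*sqrt(6))*(-1/3083) - 4715/8497399 = (1716/3083 - 156*I*sqrt(6)/3083) - 4715/8497399 = 14567000339/26197481117 - 156*I*sqrt(6)/3083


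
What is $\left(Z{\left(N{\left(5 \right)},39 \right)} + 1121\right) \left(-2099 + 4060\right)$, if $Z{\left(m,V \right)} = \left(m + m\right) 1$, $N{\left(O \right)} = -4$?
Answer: $2182593$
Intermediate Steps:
$Z{\left(m,V \right)} = 2 m$ ($Z{\left(m,V \right)} = 2 m 1 = 2 m$)
$\left(Z{\left(N{\left(5 \right)},39 \right)} + 1121\right) \left(-2099 + 4060\right) = \left(2 \left(-4\right) + 1121\right) \left(-2099 + 4060\right) = \left(-8 + 1121\right) 1961 = 1113 \cdot 1961 = 2182593$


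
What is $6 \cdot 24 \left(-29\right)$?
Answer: $-4176$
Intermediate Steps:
$6 \cdot 24 \left(-29\right) = 144 \left(-29\right) = -4176$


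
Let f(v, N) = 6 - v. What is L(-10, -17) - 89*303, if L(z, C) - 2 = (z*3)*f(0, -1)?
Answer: -27145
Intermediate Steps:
L(z, C) = 2 + 18*z (L(z, C) = 2 + (z*3)*(6 - 1*0) = 2 + (3*z)*(6 + 0) = 2 + (3*z)*6 = 2 + 18*z)
L(-10, -17) - 89*303 = (2 + 18*(-10)) - 89*303 = (2 - 180) - 26967 = -178 - 26967 = -27145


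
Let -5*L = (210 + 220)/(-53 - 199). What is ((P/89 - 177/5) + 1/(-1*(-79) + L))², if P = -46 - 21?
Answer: 25848814777743556/19790620282225 ≈ 1306.1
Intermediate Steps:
P = -67
L = 43/126 (L = -(210 + 220)/(5*(-53 - 199)) = -86/(-252) = -86*(-1)/252 = -⅕*(-215/126) = 43/126 ≈ 0.34127)
((P/89 - 177/5) + 1/(-1*(-79) + L))² = ((-67/89 - 177/5) + 1/(-1*(-79) + 43/126))² = ((-67*1/89 - 177*⅕) + 1/(79 + 43/126))² = ((-67/89 - 177/5) + 1/(9997/126))² = (-16088/445 + 126/9997)² = (-160775666/4448665)² = 25848814777743556/19790620282225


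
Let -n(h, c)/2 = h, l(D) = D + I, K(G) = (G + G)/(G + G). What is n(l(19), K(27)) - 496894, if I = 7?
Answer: -496946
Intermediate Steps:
K(G) = 1 (K(G) = (2*G)/((2*G)) = (2*G)*(1/(2*G)) = 1)
l(D) = 7 + D (l(D) = D + 7 = 7 + D)
n(h, c) = -2*h
n(l(19), K(27)) - 496894 = -2*(7 + 19) - 496894 = -2*26 - 496894 = -52 - 496894 = -496946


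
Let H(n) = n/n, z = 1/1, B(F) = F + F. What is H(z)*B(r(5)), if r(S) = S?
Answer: 10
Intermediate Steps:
B(F) = 2*F
z = 1
H(n) = 1
H(z)*B(r(5)) = 1*(2*5) = 1*10 = 10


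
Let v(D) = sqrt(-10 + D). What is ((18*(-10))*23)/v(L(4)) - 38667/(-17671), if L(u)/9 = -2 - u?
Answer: 38667/17671 + 1035*I/2 ≈ 2.1882 + 517.5*I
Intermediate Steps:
L(u) = -18 - 9*u (L(u) = 9*(-2 - u) = -18 - 9*u)
((18*(-10))*23)/v(L(4)) - 38667/(-17671) = ((18*(-10))*23)/(sqrt(-10 + (-18 - 9*4))) - 38667/(-17671) = (-180*23)/(sqrt(-10 + (-18 - 36))) - 38667*(-1/17671) = -4140/sqrt(-10 - 54) + 38667/17671 = -4140*(-I/8) + 38667/17671 = -(-1035)*I/2 + 38667/17671 = 1035*I/2 + 38667/17671 = 38667/17671 + 1035*I/2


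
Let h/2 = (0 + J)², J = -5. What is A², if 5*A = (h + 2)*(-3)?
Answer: 24336/25 ≈ 973.44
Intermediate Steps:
h = 50 (h = 2*(0 - 5)² = 2*(-5)² = 2*25 = 50)
A = -156/5 (A = ((50 + 2)*(-3))/5 = (52*(-3))/5 = (⅕)*(-156) = -156/5 ≈ -31.200)
A² = (-156/5)² = 24336/25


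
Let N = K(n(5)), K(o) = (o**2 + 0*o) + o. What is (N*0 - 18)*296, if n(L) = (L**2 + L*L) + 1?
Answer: -5328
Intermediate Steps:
n(L) = 1 + 2*L**2 (n(L) = (L**2 + L**2) + 1 = 2*L**2 + 1 = 1 + 2*L**2)
K(o) = o + o**2 (K(o) = (o**2 + 0) + o = o**2 + o = o + o**2)
N = 2652 (N = (1 + 2*5**2)*(1 + (1 + 2*5**2)) = (1 + 2*25)*(1 + (1 + 2*25)) = (1 + 50)*(1 + (1 + 50)) = 51*(1 + 51) = 51*52 = 2652)
(N*0 - 18)*296 = (2652*0 - 18)*296 = (0 - 18)*296 = -18*296 = -5328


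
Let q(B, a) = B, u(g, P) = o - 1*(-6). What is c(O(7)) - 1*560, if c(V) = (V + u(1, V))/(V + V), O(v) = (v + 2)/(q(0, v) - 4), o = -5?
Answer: -10075/18 ≈ -559.72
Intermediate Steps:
u(g, P) = 1 (u(g, P) = -5 - 1*(-6) = -5 + 6 = 1)
O(v) = -½ - v/4 (O(v) = (v + 2)/(0 - 4) = (2 + v)/(-4) = (2 + v)*(-¼) = -½ - v/4)
c(V) = (1 + V)/(2*V) (c(V) = (V + 1)/(V + V) = (1 + V)/((2*V)) = (1 + V)*(1/(2*V)) = (1 + V)/(2*V))
c(O(7)) - 1*560 = (1 + (-½ - ¼*7))/(2*(-½ - ¼*7)) - 1*560 = (1 + (-½ - 7/4))/(2*(-½ - 7/4)) - 560 = (1 - 9/4)/(2*(-9/4)) - 560 = (½)*(-4/9)*(-5/4) - 560 = 5/18 - 560 = -10075/18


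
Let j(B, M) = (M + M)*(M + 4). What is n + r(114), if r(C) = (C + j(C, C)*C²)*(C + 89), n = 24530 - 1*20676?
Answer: 70977836948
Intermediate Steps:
j(B, M) = 2*M*(4 + M) (j(B, M) = (2*M)*(4 + M) = 2*M*(4 + M))
n = 3854 (n = 24530 - 20676 = 3854)
r(C) = (89 + C)*(C + 2*C³*(4 + C)) (r(C) = (C + (2*C*(4 + C))*C²)*(C + 89) = (C + 2*C³*(4 + C))*(89 + C) = (89 + C)*(C + 2*C³*(4 + C)))
n + r(114) = 3854 + 114*(89 + 114 + 2*114⁴ + 186*114³ + 712*114²) = 3854 + 114*(89 + 114 + 2*168896016 + 186*1481544 + 712*12996) = 3854 + 114*(89 + 114 + 337792032 + 275567184 + 9253152) = 3854 + 114*622612571 = 3854 + 70977833094 = 70977836948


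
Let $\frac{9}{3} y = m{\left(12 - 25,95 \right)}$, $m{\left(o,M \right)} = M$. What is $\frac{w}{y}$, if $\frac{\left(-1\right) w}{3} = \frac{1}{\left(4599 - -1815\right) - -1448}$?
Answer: $- \frac{9}{746890} \approx -1.205 \cdot 10^{-5}$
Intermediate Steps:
$y = \frac{95}{3}$ ($y = \frac{1}{3} \cdot 95 = \frac{95}{3} \approx 31.667$)
$w = - \frac{3}{7862}$ ($w = - \frac{3}{\left(4599 - -1815\right) - -1448} = - \frac{3}{\left(4599 + 1815\right) + \left(-1711 + 3159\right)} = - \frac{3}{6414 + 1448} = - \frac{3}{7862} \approx -0.00038158$)
$\frac{w}{y} = - \frac{3}{7862 \cdot \frac{95}{3}} = \left(- \frac{3}{7862}\right) \frac{3}{95} = - \frac{9}{746890}$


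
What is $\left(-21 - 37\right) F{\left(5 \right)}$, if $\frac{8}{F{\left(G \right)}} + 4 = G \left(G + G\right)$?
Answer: $- \frac{232}{23} \approx -10.087$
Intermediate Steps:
$F{\left(G \right)} = \frac{8}{-4 + 2 G^{2}}$ ($F{\left(G \right)} = \frac{8}{-4 + G \left(G + G\right)} = \frac{8}{-4 + G 2 G} = \frac{8}{-4 + 2 G^{2}}$)
$\left(-21 - 37\right) F{\left(5 \right)} = \left(-21 - 37\right) \frac{4}{-2 + 5^{2}} = - 58 \frac{4}{-2 + 25} = - 58 \cdot \frac{4}{23} = - 58 \cdot 4 \cdot \frac{1}{23} = \left(-58\right) \frac{4}{23} = - \frac{232}{23}$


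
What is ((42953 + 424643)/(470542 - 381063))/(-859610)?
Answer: -233798/38458521595 ≈ -6.0792e-6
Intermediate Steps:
((42953 + 424643)/(470542 - 381063))/(-859610) = (467596/89479)*(-1/859610) = -233798/38458521595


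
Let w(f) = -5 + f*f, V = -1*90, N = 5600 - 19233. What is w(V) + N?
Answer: -5538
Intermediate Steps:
N = -13633
V = -90
w(f) = -5 + f**2
w(V) + N = (-5 + (-90)**2) - 13633 = (-5 + 8100) - 13633 = 8095 - 13633 = -5538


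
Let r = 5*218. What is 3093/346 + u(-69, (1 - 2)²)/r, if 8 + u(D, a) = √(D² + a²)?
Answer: 1684301/188570 + √4762/1090 ≈ 8.9953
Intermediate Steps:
r = 1090
u(D, a) = -8 + √(D² + a²)
3093/346 + u(-69, (1 - 2)²)/r = 3093/346 + (-8 + √((-69)² + ((1 - 2)²)²))/1090 = 3093*(1/346) + (-8 + √(4761 + ((-1)²)²))*(1/1090) = 3093/346 + (-8 + √(4761 + 1²))*(1/1090) = 3093/346 + (-8 + √(4761 + 1))*(1/1090) = 3093/346 + (-8 + √4762)*(1/1090) = 3093/346 + (-4/545 + √4762/1090) = 1684301/188570 + √4762/1090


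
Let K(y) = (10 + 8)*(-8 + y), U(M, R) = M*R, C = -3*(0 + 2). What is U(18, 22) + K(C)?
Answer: 144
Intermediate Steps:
C = -6 (C = -3*2 = -6)
K(y) = -144 + 18*y (K(y) = 18*(-8 + y) = -144 + 18*y)
U(18, 22) + K(C) = 18*22 + (-144 + 18*(-6)) = 396 + (-144 - 108) = 396 - 252 = 144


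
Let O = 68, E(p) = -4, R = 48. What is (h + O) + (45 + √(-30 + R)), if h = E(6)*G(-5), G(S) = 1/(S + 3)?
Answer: 115 + 3*√2 ≈ 119.24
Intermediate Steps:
G(S) = 1/(3 + S)
h = 2 (h = -4/(3 - 5) = -4/(-2) = -4*(-½) = 2)
(h + O) + (45 + √(-30 + R)) = (2 + 68) + (45 + √(-30 + 48)) = 70 + (45 + √18) = 70 + (45 + 3*√2) = 115 + 3*√2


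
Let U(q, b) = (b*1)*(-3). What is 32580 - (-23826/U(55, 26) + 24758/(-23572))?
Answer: 4945201161/153218 ≈ 32276.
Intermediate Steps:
U(q, b) = -3*b (U(q, b) = b*(-3) = -3*b)
32580 - (-23826/U(55, 26) + 24758/(-23572)) = 32580 - (-23826/((-3*26)) + 24758/(-23572)) = 32580 - (-23826/(-78) + 24758*(-1/23572)) = 32580 - (-23826*(-1/78) - 12379/11786) = 32580 - (3971/13 - 12379/11786) = 32580 - 1*46641279/153218 = 32580 - 46641279/153218 = 4945201161/153218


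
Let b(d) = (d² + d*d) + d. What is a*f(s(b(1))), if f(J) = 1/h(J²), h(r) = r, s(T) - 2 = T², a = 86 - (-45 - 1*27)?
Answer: 158/121 ≈ 1.3058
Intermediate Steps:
b(d) = d + 2*d² (b(d) = (d² + d²) + d = 2*d² + d = d + 2*d²)
a = 158 (a = 86 - (-45 - 27) = 86 - 1*(-72) = 86 + 72 = 158)
s(T) = 2 + T²
f(J) = J⁻² (f(J) = 1/(J²) = J⁻²)
a*f(s(b(1))) = 158/(2 + (1*(1 + 2*1))²)² = 158/(2 + (1*(1 + 2))²)² = 158/(2 + (1*3)²)² = 158/(2 + 3²)² = 158/(2 + 9)² = 158/11² = 158*(1/121) = 158/121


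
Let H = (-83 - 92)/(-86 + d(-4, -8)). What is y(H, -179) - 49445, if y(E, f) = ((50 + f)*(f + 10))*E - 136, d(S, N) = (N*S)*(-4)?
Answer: -6795159/214 ≈ -31753.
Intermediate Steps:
d(S, N) = -4*N*S
H = 175/214 (H = (-83 - 92)/(-86 - 4*(-8)*(-4)) = -175/(-86 - 128) = -175/(-214) = -175*(-1/214) = 175/214 ≈ 0.81776)
y(E, f) = -136 + E*(10 + f)*(50 + f) (y(E, f) = ((50 + f)*(10 + f))*E - 136 = ((10 + f)*(50 + f))*E - 136 = E*(10 + f)*(50 + f) - 136 = -136 + E*(10 + f)*(50 + f))
y(H, -179) - 49445 = (-136 + 500*(175/214) + (175/214)*(-179)² + 60*(175/214)*(-179)) - 49445 = (-136 + 43750/107 + (175/214)*32041 - 939750/107) - 49445 = (-136 + 43750/107 + 5607175/214 - 939750/107) - 49445 = 3786071/214 - 49445 = -6795159/214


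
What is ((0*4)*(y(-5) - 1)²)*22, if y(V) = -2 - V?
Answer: 0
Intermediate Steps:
((0*4)*(y(-5) - 1)²)*22 = ((0*4)*((-2 - 1*(-5)) - 1)²)*22 = (0*((-2 + 5) - 1)²)*22 = (0*(3 - 1)²)*22 = (0*2²)*22 = (0*4)*22 = 0*22 = 0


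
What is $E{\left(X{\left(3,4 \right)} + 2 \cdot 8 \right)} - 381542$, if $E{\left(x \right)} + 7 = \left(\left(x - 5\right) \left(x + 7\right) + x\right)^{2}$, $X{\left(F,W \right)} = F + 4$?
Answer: $-64580$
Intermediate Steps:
$X{\left(F,W \right)} = 4 + F$
$E{\left(x \right)} = -7 + \left(x + \left(-5 + x\right) \left(7 + x\right)\right)^{2}$ ($E{\left(x \right)} = -7 + \left(\left(x - 5\right) \left(x + 7\right) + x\right)^{2} = -7 + \left(\left(-5 + x\right) \left(7 + x\right) + x\right)^{2} = -7 + \left(x + \left(-5 + x\right) \left(7 + x\right)\right)^{2}$)
$E{\left(X{\left(3,4 \right)} + 2 \cdot 8 \right)} - 381542 = \left(-7 + \left(-35 + \left(\left(4 + 3\right) + 2 \cdot 8\right)^{2} + 3 \left(\left(4 + 3\right) + 2 \cdot 8\right)\right)^{2}\right) - 381542 = \left(-7 + \left(-35 + \left(7 + 16\right)^{2} + 3 \left(7 + 16\right)\right)^{2}\right) - 381542 = \left(-7 + \left(-35 + 23^{2} + 3 \cdot 23\right)^{2}\right) - 381542 = \left(-7 + \left(-35 + 529 + 69\right)^{2}\right) - 381542 = \left(-7 + 563^{2}\right) - 381542 = \left(-7 + 316969\right) - 381542 = 316962 - 381542 = -64580$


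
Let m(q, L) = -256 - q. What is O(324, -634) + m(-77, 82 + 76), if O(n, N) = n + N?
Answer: -489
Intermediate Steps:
O(n, N) = N + n
O(324, -634) + m(-77, 82 + 76) = (-634 + 324) + (-256 - 1*(-77)) = -310 + (-256 + 77) = -310 - 179 = -489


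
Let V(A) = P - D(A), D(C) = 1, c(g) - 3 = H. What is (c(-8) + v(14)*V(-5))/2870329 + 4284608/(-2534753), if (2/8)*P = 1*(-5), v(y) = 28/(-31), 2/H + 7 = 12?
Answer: -1906217574396309/1127714131779235 ≈ -1.6903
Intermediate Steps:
H = ⅖ (H = 2/(-7 + 12) = 2/5 = 2*(⅕) = ⅖ ≈ 0.40000)
c(g) = 17/5 (c(g) = 3 + ⅖ = 17/5)
v(y) = -28/31 (v(y) = 28*(-1/31) = -28/31)
P = -20 (P = 4*(1*(-5)) = 4*(-5) = -20)
V(A) = -21 (V(A) = -20 - 1*1 = -20 - 1 = -21)
(c(-8) + v(14)*V(-5))/2870329 + 4284608/(-2534753) = (17/5 - 28/31*(-21))/2870329 + 4284608/(-2534753) = (17/5 + 588/31)*(1/2870329) + 4284608*(-1/2534753) = (3467/155)*(1/2870329) - 4284608/2534753 = 3467/444900995 - 4284608/2534753 = -1906217574396309/1127714131779235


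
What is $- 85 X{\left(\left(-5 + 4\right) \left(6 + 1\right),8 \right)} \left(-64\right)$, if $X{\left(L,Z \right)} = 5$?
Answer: $27200$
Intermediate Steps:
$- 85 X{\left(\left(-5 + 4\right) \left(6 + 1\right),8 \right)} \left(-64\right) = \left(-85\right) 5 \left(-64\right) = \left(-425\right) \left(-64\right) = 27200$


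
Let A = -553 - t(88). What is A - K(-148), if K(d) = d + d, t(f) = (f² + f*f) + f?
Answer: -15833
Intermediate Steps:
t(f) = f + 2*f² (t(f) = (f² + f²) + f = 2*f² + f = f + 2*f²)
K(d) = 2*d
A = -16129 (A = -553 - 88*(1 + 2*88) = -553 - 88*(1 + 176) = -553 - 88*177 = -553 - 1*15576 = -553 - 15576 = -16129)
A - K(-148) = -16129 - 2*(-148) = -16129 - 1*(-296) = -16129 + 296 = -15833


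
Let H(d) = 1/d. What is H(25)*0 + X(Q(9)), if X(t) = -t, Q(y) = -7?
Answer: 7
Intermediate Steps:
H(25)*0 + X(Q(9)) = 0/25 - 1*(-7) = (1/25)*0 + 7 = 0 + 7 = 7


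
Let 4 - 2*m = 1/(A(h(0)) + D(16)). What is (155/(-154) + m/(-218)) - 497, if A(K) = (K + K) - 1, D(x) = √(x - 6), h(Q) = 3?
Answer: -50158069/100716 - √10/6540 ≈ -498.02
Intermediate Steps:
D(x) = √(-6 + x)
A(K) = -1 + 2*K (A(K) = 2*K - 1 = -1 + 2*K)
m = 2 - 1/(2*(5 + √10)) (m = 2 - 1/(2*((-1 + 2*3) + √(-6 + 16))) = 2 - 1/(2*((-1 + 6) + √10)) = 2 - 1/(2*(5 + √10)) ≈ 1.9387)
(155/(-154) + m/(-218)) - 497 = (155/(-154) + (11/6 + √10/30)/(-218)) - 497 = (155*(-1/154) + (11/6 + √10/30)*(-1/218)) - 497 = (-155/154 + (-11/1308 - √10/6540)) - 497 = (-102217/100716 - √10/6540) - 497 = -50158069/100716 - √10/6540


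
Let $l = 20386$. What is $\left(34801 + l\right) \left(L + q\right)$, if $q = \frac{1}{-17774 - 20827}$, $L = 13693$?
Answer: $\frac{29169833433004}{38601} \approx 7.5568 \cdot 10^{8}$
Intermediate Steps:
$q = - \frac{1}{38601}$ ($q = \frac{1}{-38601} = - \frac{1}{38601} \approx -2.5906 \cdot 10^{-5}$)
$\left(34801 + l\right) \left(L + q\right) = \left(34801 + 20386\right) \left(13693 - \frac{1}{38601}\right) = 55187 \cdot \frac{528563492}{38601} = \frac{29169833433004}{38601}$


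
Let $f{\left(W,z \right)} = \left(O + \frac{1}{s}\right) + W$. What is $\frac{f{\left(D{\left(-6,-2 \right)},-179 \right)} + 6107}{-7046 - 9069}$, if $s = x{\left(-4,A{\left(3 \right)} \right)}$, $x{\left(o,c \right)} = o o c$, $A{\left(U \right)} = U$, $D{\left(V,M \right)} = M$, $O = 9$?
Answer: $- \frac{293473}{773520} \approx -0.3794$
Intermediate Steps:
$x{\left(o,c \right)} = c o^{2}$ ($x{\left(o,c \right)} = o^{2} c = c o^{2}$)
$s = 48$ ($s = 3 \left(-4\right)^{2} = 3 \cdot 16 = 48$)
$f{\left(W,z \right)} = \frac{433}{48} + W$ ($f{\left(W,z \right)} = \left(9 + \frac{1}{48}\right) + W = \frac{433}{48} + W$)
$\frac{f{\left(D{\left(-6,-2 \right)},-179 \right)} + 6107}{-7046 - 9069} = \frac{\left(\frac{433}{48} - 2\right) + 6107}{-7046 - 9069} = \frac{\frac{337}{48} + 6107}{-16115} = \frac{293473}{48} \left(- \frac{1}{16115}\right) = - \frac{293473}{773520}$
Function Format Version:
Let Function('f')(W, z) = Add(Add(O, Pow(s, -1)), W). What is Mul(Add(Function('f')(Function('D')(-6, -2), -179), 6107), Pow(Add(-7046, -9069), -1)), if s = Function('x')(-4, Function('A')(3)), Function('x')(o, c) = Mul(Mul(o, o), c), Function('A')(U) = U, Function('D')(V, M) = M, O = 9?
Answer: Rational(-293473, 773520) ≈ -0.37940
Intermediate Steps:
Function('x')(o, c) = Mul(c, Pow(o, 2)) (Function('x')(o, c) = Mul(Pow(o, 2), c) = Mul(c, Pow(o, 2)))
s = 48 (s = Mul(3, Pow(-4, 2)) = Mul(3, 16) = 48)
Function('f')(W, z) = Add(Rational(433, 48), W) (Function('f')(W, z) = Add(Add(9, Pow(48, -1)), W) = Add(Add(9, Rational(1, 48)), W) = Add(Rational(433, 48), W))
Mul(Add(Function('f')(Function('D')(-6, -2), -179), 6107), Pow(Add(-7046, -9069), -1)) = Mul(Add(Add(Rational(433, 48), -2), 6107), Pow(Add(-7046, -9069), -1)) = Mul(Add(Rational(337, 48), 6107), Pow(-16115, -1)) = Mul(Rational(293473, 48), Rational(-1, 16115)) = Rational(-293473, 773520)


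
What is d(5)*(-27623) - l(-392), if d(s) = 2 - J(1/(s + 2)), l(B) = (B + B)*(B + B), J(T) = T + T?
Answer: -4634068/7 ≈ -6.6201e+5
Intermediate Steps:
J(T) = 2*T
l(B) = 4*B² (l(B) = (2*B)*(2*B) = 4*B²)
d(s) = 2 - 2/(2 + s) (d(s) = 2 - 2/(s + 2) = 2 - 2/(2 + s))
d(5)*(-27623) - l(-392) = (2*(1 + 5)/(2 + 5))*(-27623) - 4*(-392)² = (2*6/7)*(-27623) - 4*153664 = (2*(⅐)*6)*(-27623) - 1*614656 = (12/7)*(-27623) - 614656 = -331476/7 - 614656 = -4634068/7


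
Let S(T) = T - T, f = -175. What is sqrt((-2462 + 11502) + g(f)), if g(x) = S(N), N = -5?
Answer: 4*sqrt(565) ≈ 95.079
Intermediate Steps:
S(T) = 0
g(x) = 0
sqrt((-2462 + 11502) + g(f)) = sqrt((-2462 + 11502) + 0) = sqrt(9040 + 0) = sqrt(9040) = 4*sqrt(565)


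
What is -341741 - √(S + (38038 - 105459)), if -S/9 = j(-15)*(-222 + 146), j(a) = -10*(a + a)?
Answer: -341741 - √137779 ≈ -3.4211e+5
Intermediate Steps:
j(a) = -20*a
S = 205200 (S = -9*(-20*(-15))*(-222 + 146) = -2700*(-76) = -9*(-22800) = 205200)
-341741 - √(S + (38038 - 105459)) = -341741 - √(205200 + (38038 - 105459)) = -341741 - √(205200 - 67421) = -341741 - √137779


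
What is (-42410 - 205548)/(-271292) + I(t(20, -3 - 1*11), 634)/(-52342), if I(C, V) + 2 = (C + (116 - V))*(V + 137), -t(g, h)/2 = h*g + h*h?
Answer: 21546826605/3549991466 ≈ 6.0695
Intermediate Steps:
t(g, h) = -2*h² - 2*g*h (t(g, h) = -2*(h*g + h*h) = -2*(g*h + h²) = -2*(h² + g*h) = -2*h² - 2*g*h)
I(C, V) = -2 + (137 + V)*(116 + C - V) (I(C, V) = -2 + (C + (116 - V))*(V + 137) = -2 + (116 + C - V)*(137 + V) = -2 + (137 + V)*(116 + C - V))
(-42410 - 205548)/(-271292) + I(t(20, -3 - 1*11), 634)/(-52342) = (-42410 - 205548)/(-271292) + (15890 - 1*634² - 21*634 + 137*(-2*(-3 - 1*11)*(20 + (-3 - 1*11))) - 2*(-3 - 1*11)*(20 + (-3 - 1*11))*634)/(-52342) = -247958*(-1/271292) + (15890 - 1*401956 - 13314 + 137*(-2*(-3 - 11)*(20 + (-3 - 11))) - 2*(-3 - 11)*(20 + (-3 - 11))*634)*(-1/52342) = 123979/135646 + (15890 - 401956 - 13314 + 137*(-2*(-14)*(20 - 14)) - 2*(-14)*(20 - 14)*634)*(-1/52342) = 123979/135646 + (15890 - 401956 - 13314 + 137*(-2*(-14)*6) - 2*(-14)*6*634)*(-1/52342) = 123979/135646 + (15890 - 401956 - 13314 + 137*168 + 168*634)*(-1/52342) = 123979/135646 + (15890 - 401956 - 13314 + 23016 + 106512)*(-1/52342) = 123979/135646 - 269852*(-1/52342) = 123979/135646 + 134926/26171 = 21546826605/3549991466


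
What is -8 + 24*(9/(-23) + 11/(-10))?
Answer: -5036/115 ≈ -43.791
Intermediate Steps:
-8 + 24*(9/(-23) + 11/(-10)) = -8 + 24*(9*(-1/23) + 11*(-⅒)) = -8 + 24*(-9/23 - 11/10) = -8 + 24*(-343/230) = -8 - 4116/115 = -5036/115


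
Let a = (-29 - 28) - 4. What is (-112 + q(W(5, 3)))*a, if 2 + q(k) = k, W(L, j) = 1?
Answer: 6893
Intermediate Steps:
q(k) = -2 + k
a = -61 (a = -57 - 4 = -61)
(-112 + q(W(5, 3)))*a = (-112 + (-2 + 1))*(-61) = (-112 - 1)*(-61) = -113*(-61) = 6893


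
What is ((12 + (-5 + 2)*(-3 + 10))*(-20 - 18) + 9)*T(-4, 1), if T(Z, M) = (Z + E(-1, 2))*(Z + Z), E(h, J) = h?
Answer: 14040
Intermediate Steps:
T(Z, M) = 2*Z*(-1 + Z) (T(Z, M) = (Z - 1)*(Z + Z) = (-1 + Z)*(2*Z) = 2*Z*(-1 + Z))
((12 + (-5 + 2)*(-3 + 10))*(-20 - 18) + 9)*T(-4, 1) = ((12 + (-5 + 2)*(-3 + 10))*(-20 - 18) + 9)*(2*(-4)*(-1 - 4)) = ((12 - 3*7)*(-38) + 9)*(2*(-4)*(-5)) = ((12 - 21)*(-38) + 9)*40 = (-9*(-38) + 9)*40 = (342 + 9)*40 = 351*40 = 14040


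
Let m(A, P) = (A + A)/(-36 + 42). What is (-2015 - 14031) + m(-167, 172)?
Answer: -48305/3 ≈ -16102.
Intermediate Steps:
m(A, P) = A/3 (m(A, P) = (2*A)/6 = (2*A)*(⅙) = A/3)
(-2015 - 14031) + m(-167, 172) = (-2015 - 14031) + (⅓)*(-167) = -16046 - 167/3 = -48305/3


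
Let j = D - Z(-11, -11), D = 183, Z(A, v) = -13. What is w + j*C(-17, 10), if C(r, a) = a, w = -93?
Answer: 1867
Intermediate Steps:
j = 196 (j = 183 - 1*(-13) = 183 + 13 = 196)
w + j*C(-17, 10) = -93 + 196*10 = -93 + 1960 = 1867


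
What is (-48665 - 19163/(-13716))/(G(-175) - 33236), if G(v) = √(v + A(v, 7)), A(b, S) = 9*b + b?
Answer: 792286862699/541112669487 + 3337349885*I*√77/15151154745636 ≈ 1.4642 + 0.0019329*I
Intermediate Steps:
A(b, S) = 10*b
G(v) = √11*√v (G(v) = √(v + 10*v) = √(11*v) = √11*√v)
(-48665 - 19163/(-13716))/(G(-175) - 33236) = (-48665 - 19163/(-13716))/(√11*√(-175) - 33236) = (-48665 - 19163*(-1/13716))/(√11*(5*I*√7) - 33236) = (-48665 + 19163/13716)/(5*I*√77 - 33236) = -667469977/(13716*(-33236 + 5*I*√77))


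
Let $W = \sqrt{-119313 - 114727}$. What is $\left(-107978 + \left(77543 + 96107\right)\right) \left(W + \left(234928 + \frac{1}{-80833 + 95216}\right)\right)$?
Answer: $\frac{221903680078600}{14383} + 131344 i \sqrt{58510} \approx 1.5428 \cdot 10^{10} + 3.1771 \cdot 10^{7} i$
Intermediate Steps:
$W = 2 i \sqrt{58510}$ ($W = \sqrt{-234040} = 2 i \sqrt{58510} \approx 483.78 i$)
$\left(-107978 + \left(77543 + 96107\right)\right) \left(W + \left(234928 + \frac{1}{-80833 + 95216}\right)\right) = \left(-107978 + \left(77543 + 96107\right)\right) \left(2 i \sqrt{58510} + \left(234928 + \frac{1}{-80833 + 95216}\right)\right) = \left(-107978 + 173650\right) \left(2 i \sqrt{58510} + \left(234928 + \frac{1}{14383}\right)\right) = 65672 \left(2 i \sqrt{58510} + \left(234928 + \frac{1}{14383}\right)\right) = 65672 \left(2 i \sqrt{58510} + \frac{3378969425}{14383}\right) = 65672 \left(\frac{3378969425}{14383} + 2 i \sqrt{58510}\right) = \frac{221903680078600}{14383} + 131344 i \sqrt{58510}$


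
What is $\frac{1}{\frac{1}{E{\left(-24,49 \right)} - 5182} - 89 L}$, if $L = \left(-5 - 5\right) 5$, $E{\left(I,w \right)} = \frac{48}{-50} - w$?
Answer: $\frac{130799}{582055525} \approx 0.00022472$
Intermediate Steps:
$E{\left(I,w \right)} = - \frac{24}{25} - w$ ($E{\left(I,w \right)} = 48 \left(- \frac{1}{50}\right) - w = - \frac{24}{25} - w$)
$L = -50$ ($L = \left(-10\right) 5 = -50$)
$\frac{1}{\frac{1}{E{\left(-24,49 \right)} - 5182} - 89 L} = \frac{1}{\frac{1}{\left(- \frac{24}{25} - 49\right) - 5182} - -4450} = \frac{1}{\frac{1}{\left(- \frac{24}{25} - 49\right) - 5182} + 4450} = \frac{1}{\frac{1}{- \frac{1249}{25} - 5182} + 4450} = \frac{1}{\frac{1}{- \frac{130799}{25}} + 4450} = \frac{1}{- \frac{25}{130799} + 4450} = \frac{1}{\frac{582055525}{130799}} = \frac{130799}{582055525}$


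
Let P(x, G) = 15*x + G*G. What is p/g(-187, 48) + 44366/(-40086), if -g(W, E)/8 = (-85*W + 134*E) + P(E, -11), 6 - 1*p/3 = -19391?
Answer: -5277808165/3714849792 ≈ -1.4207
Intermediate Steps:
p = 58191 (p = 18 - 3*(-19391) = 18 + 58173 = 58191)
P(x, G) = G**2 + 15*x (P(x, G) = 15*x + G**2 = G**2 + 15*x)
g(W, E) = -968 - 1192*E + 680*W (g(W, E) = -8*((-85*W + 134*E) + ((-11)**2 + 15*E)) = -8*((-85*W + 134*E) + (121 + 15*E)) = -8*(121 - 85*W + 149*E) = -968 - 1192*E + 680*W)
p/g(-187, 48) + 44366/(-40086) = 58191/(-968 - 1192*48 + 680*(-187)) + 44366/(-40086) = 58191/(-968 - 57216 - 127160) + 44366*(-1/40086) = 58191/(-185344) - 22183/20043 = 58191*(-1/185344) - 22183/20043 = -58191/185344 - 22183/20043 = -5277808165/3714849792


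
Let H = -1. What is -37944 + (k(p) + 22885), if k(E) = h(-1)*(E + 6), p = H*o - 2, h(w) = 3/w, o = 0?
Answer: -15071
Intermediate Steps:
p = -2 (p = -1*0 - 2 = 0 - 2 = -2)
k(E) = -18 - 3*E (k(E) = (3/(-1))*(E + 6) = (3*(-1))*(6 + E) = -3*(6 + E) = -18 - 3*E)
-37944 + (k(p) + 22885) = -37944 + ((-18 - 3*(-2)) + 22885) = -37944 + ((-18 + 6) + 22885) = -37944 + (-12 + 22885) = -37944 + 22873 = -15071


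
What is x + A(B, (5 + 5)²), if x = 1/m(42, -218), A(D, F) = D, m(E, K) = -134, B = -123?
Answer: -16483/134 ≈ -123.01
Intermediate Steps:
x = -1/134 (x = 1/(-134) = -1/134 ≈ -0.0074627)
x + A(B, (5 + 5)²) = -1/134 - 123 = -16483/134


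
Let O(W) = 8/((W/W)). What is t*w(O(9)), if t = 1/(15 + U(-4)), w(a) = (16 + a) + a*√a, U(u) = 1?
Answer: 3/2 + √2 ≈ 2.9142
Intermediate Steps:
O(W) = 8 (O(W) = 8/1 = 8*1 = 8)
w(a) = 16 + a + a^(3/2) (w(a) = (16 + a) + a^(3/2) = 16 + a + a^(3/2))
t = 1/16 (t = 1/(15 + 1) = 1/16 ≈ 0.062500)
t*w(O(9)) = (16 + 8 + 8^(3/2))/16 = (16 + 8 + 16*√2)/16 = (24 + 16*√2)/16 = 3/2 + √2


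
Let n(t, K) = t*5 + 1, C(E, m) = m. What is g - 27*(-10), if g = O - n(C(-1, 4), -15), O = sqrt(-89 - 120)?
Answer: 249 + I*sqrt(209) ≈ 249.0 + 14.457*I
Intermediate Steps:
n(t, K) = 1 + 5*t (n(t, K) = 5*t + 1 = 1 + 5*t)
O = I*sqrt(209) (O = sqrt(-209) = I*sqrt(209) ≈ 14.457*I)
g = -21 + I*sqrt(209) (g = I*sqrt(209) - (1 + 5*4) = I*sqrt(209) - (1 + 20) = I*sqrt(209) - 1*21 = I*sqrt(209) - 21 = -21 + I*sqrt(209) ≈ -21.0 + 14.457*I)
g - 27*(-10) = (-21 + I*sqrt(209)) - 27*(-10) = (-21 + I*sqrt(209)) - 1*(-270) = (-21 + I*sqrt(209)) + 270 = 249 + I*sqrt(209)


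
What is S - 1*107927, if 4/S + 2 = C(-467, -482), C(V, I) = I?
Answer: -13059168/121 ≈ -1.0793e+5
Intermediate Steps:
S = -1/121 (S = 4/(-2 - 482) = 4/(-484) = 4*(-1/484) = -1/121 ≈ -0.0082645)
S - 1*107927 = -1/121 - 1*107927 = -1/121 - 107927 = -13059168/121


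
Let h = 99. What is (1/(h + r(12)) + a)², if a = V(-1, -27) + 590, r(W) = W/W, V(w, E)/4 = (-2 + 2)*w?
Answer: 3481118001/10000 ≈ 3.4811e+5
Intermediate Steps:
V(w, E) = 0 (V(w, E) = 4*((-2 + 2)*w) = 4*(0*w) = 4*0 = 0)
r(W) = 1
a = 590 (a = 0 + 590 = 590)
(1/(h + r(12)) + a)² = (1/(99 + 1) + 590)² = (1/100 + 590)² = (59001/100)² = 3481118001/10000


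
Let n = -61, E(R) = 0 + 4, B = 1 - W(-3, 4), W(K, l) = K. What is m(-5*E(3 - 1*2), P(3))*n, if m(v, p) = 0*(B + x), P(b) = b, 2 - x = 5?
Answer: 0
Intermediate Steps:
B = 4 (B = 1 - 1*(-3) = 1 + 3 = 4)
E(R) = 4
x = -3 (x = 2 - 1*5 = 2 - 5 = -3)
m(v, p) = 0 (m(v, p) = 0*(4 - 3) = 0*1 = 0)
m(-5*E(3 - 1*2), P(3))*n = 0*(-61) = 0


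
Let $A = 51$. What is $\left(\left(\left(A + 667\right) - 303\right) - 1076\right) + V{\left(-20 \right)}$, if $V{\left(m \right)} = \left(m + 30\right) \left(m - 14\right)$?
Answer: $-1001$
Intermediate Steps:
$V{\left(m \right)} = \left(-14 + m\right) \left(30 + m\right)$ ($V{\left(m \right)} = \left(30 + m\right) \left(-14 + m\right) = \left(-14 + m\right) \left(30 + m\right)$)
$\left(\left(\left(A + 667\right) - 303\right) - 1076\right) + V{\left(-20 \right)} = \left(\left(\left(51 + 667\right) - 303\right) - 1076\right) + \left(-420 + \left(-20\right)^{2} + 16 \left(-20\right)\right) = \left(\left(718 - 303\right) - 1076\right) - 340 = \left(415 - 1076\right) - 340 = -661 - 340 = -1001$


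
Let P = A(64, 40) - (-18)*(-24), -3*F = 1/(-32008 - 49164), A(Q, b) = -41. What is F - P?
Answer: 115183069/243516 ≈ 473.00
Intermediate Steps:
F = 1/243516 (F = -1/(3*(-32008 - 49164)) = -⅓/(-81172) = -⅓*(-1/81172) = 1/243516 ≈ 4.1065e-6)
P = -473 (P = -41 - (-18)*(-24) = -41 - 1*432 = -41 - 432 = -473)
F - P = 1/243516 - 1*(-473) = 1/243516 + 473 = 115183069/243516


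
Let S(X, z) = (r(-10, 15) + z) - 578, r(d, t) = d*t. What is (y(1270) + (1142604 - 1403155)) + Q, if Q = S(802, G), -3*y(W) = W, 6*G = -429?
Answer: -1570643/6 ≈ -2.6177e+5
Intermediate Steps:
G = -143/2 (G = (⅙)*(-429) = -143/2 ≈ -71.500)
y(W) = -W/3
S(X, z) = -728 + z (S(X, z) = (-10*15 + z) - 578 = (-150 + z) - 578 = -728 + z)
Q = -1599/2 (Q = -728 - 143/2 = -1599/2 ≈ -799.50)
(y(1270) + (1142604 - 1403155)) + Q = (-⅓*1270 + (1142604 - 1403155)) - 1599/2 = (-1270/3 - 260551) - 1599/2 = -782923/3 - 1599/2 = -1570643/6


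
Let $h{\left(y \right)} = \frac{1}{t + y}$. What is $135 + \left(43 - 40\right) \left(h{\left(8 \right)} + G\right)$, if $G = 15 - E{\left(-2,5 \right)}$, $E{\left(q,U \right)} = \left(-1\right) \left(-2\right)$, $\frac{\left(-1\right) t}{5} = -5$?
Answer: $\frac{1915}{11} \approx 174.09$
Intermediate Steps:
$t = 25$ ($t = \left(-5\right) \left(-5\right) = 25$)
$E{\left(q,U \right)} = 2$
$h{\left(y \right)} = \frac{1}{25 + y}$
$G = 13$ ($G = 15 - 2 = 13$)
$135 + \left(43 - 40\right) \left(h{\left(8 \right)} + G\right) = 135 + \left(43 - 40\right) \left(\frac{1}{25 + 8} + 13\right) = 135 + 3 \left(\frac{1}{33} + 13\right) = 135 + 3 \cdot \frac{430}{33} = 135 + \frac{430}{11} = \frac{1915}{11}$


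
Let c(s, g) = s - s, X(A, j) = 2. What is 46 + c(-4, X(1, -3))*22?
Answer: 46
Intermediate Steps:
c(s, g) = 0
46 + c(-4, X(1, -3))*22 = 46 + 0*22 = 46 + 0 = 46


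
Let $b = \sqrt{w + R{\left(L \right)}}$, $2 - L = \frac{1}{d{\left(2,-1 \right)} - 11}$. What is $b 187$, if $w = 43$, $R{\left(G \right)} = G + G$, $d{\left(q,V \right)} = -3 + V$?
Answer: $\frac{187 \sqrt{10605}}{15} \approx 1283.8$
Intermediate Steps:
$L = \frac{31}{15}$ ($L = 2 - \frac{1}{\left(-3 - 1\right) - 11} = 2 - \frac{1}{-4 - 11} = 2 - \frac{1}{-15} = 2 - - \frac{1}{15} = 2 + \frac{1}{15} = \frac{31}{15} \approx 2.0667$)
$R{\left(G \right)} = 2 G$
$b = \frac{\sqrt{10605}}{15}$ ($b = \sqrt{43 + 2 \cdot \frac{31}{15}} = \sqrt{43 + \frac{62}{15}} = \sqrt{\frac{707}{15}} = \frac{\sqrt{10605}}{15} \approx 6.8654$)
$b 187 = \frac{\sqrt{10605}}{15} \cdot 187 = \frac{187 \sqrt{10605}}{15}$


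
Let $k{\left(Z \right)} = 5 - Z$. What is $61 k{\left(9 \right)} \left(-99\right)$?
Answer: $24156$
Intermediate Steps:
$61 k{\left(9 \right)} \left(-99\right) = 61 \left(5 - 9\right) \left(-99\right) = 61 \left(-4\right) \left(-99\right) = \left(-244\right) \left(-99\right) = 24156$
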